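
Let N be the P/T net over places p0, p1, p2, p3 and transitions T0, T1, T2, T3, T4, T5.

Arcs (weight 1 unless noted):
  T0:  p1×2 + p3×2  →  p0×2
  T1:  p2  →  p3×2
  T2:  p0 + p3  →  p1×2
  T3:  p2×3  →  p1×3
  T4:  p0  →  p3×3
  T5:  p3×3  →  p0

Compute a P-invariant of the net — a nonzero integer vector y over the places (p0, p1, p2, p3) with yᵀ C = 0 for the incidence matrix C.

Incidence matrix C (rows=places, cols=transitions):
       T0   T1   T2   T3   T4   T5
   p0   2    0   -1    0   -1    1
   p1  -2    0    2    3    0    0
   p2   0   -1    0   -3    0    0
   p3  -2    2   -1    0    3   -3

Candidate y = [3, 2, 2, 1]; check y·C column-wise:
  col T0: 3·2 + 2·-2 + 2·0 + 1·-2 = 0
  col T1: 3·0 + 2·0 + 2·-1 + 1·2 = 0
  col T2: 3·-1 + 2·2 + 2·0 + 1·-1 = 0
  col T3: 3·0 + 2·3 + 2·-3 + 1·0 = 0
  col T4: 3·-1 + 2·0 + 2·0 + 1·3 = 0
  col T5: 3·1 + 2·0 + 2·0 + 1·-3 = 0

y = (p0:3, p1:2, p2:2, p3:1)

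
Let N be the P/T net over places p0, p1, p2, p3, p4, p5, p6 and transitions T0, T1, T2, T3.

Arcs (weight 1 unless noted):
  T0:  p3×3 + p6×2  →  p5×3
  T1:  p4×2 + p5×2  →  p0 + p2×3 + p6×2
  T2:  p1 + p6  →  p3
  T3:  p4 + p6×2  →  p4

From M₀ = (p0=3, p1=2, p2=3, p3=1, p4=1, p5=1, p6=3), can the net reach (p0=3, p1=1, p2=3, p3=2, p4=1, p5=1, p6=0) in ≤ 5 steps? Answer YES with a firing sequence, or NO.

YES — reachable via ⟨T2, T3⟩ (2 firings)

step 1: fire T2:  (p0=3, p1=2, p2=3, p3=1, p4=1, p5=1, p6=3) → (p0=3, p1=1, p2=3, p3=2, p4=1, p5=1, p6=2)
step 2: fire T3:  (p0=3, p1=1, p2=3, p3=2, p4=1, p5=1, p6=2) → (p0=3, p1=1, p2=3, p3=2, p4=1, p5=1, p6=0)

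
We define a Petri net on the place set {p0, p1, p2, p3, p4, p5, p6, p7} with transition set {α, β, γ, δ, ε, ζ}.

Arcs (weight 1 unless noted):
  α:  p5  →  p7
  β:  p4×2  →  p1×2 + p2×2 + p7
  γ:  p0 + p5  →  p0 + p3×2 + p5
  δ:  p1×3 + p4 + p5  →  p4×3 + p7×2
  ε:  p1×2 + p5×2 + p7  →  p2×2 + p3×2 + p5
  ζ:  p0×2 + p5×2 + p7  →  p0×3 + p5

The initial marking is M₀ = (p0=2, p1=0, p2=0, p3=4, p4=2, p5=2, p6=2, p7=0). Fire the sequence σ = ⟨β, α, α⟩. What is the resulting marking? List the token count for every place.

(p0=2, p1=2, p2=2, p3=4, p4=0, p5=0, p6=2, p7=3)

step 1: fire β:  (p0=2, p1=0, p2=0, p3=4, p4=2, p5=2, p6=2, p7=0) → (p0=2, p1=2, p2=2, p3=4, p4=0, p5=2, p6=2, p7=1)
step 2: fire α:  (p0=2, p1=2, p2=2, p3=4, p4=0, p5=2, p6=2, p7=1) → (p0=2, p1=2, p2=2, p3=4, p4=0, p5=1, p6=2, p7=2)
step 3: fire α:  (p0=2, p1=2, p2=2, p3=4, p4=0, p5=1, p6=2, p7=2) → (p0=2, p1=2, p2=2, p3=4, p4=0, p5=0, p6=2, p7=3)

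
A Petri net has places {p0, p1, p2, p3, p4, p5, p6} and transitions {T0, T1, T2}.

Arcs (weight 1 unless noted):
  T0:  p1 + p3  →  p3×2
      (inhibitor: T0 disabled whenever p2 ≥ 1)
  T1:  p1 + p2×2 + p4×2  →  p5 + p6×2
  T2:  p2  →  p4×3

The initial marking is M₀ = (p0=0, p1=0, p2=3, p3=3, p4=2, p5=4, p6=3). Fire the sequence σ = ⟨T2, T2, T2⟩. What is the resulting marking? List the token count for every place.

step 1: fire T2:  (p0=0, p1=0, p2=3, p3=3, p4=2, p5=4, p6=3) → (p0=0, p1=0, p2=2, p3=3, p4=5, p5=4, p6=3)
step 2: fire T2:  (p0=0, p1=0, p2=2, p3=3, p4=5, p5=4, p6=3) → (p0=0, p1=0, p2=1, p3=3, p4=8, p5=4, p6=3)
step 3: fire T2:  (p0=0, p1=0, p2=1, p3=3, p4=8, p5=4, p6=3) → (p0=0, p1=0, p2=0, p3=3, p4=11, p5=4, p6=3)

(p0=0, p1=0, p2=0, p3=3, p4=11, p5=4, p6=3)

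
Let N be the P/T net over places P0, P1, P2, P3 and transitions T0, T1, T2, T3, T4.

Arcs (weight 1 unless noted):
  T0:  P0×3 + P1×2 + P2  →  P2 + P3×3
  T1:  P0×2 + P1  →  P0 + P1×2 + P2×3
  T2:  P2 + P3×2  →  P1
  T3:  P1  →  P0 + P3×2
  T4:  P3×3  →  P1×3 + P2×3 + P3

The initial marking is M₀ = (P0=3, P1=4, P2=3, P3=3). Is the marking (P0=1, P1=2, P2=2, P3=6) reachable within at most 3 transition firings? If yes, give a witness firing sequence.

step 1: fire T0:  (P0=3, P1=4, P2=3, P3=3) → (P0=0, P1=2, P2=3, P3=6)
step 2: fire T2:  (P0=0, P1=2, P2=3, P3=6) → (P0=0, P1=3, P2=2, P3=4)
step 3: fire T3:  (P0=0, P1=3, P2=2, P3=4) → (P0=1, P1=2, P2=2, P3=6)

YES — reachable via ⟨T0, T2, T3⟩ (3 firings)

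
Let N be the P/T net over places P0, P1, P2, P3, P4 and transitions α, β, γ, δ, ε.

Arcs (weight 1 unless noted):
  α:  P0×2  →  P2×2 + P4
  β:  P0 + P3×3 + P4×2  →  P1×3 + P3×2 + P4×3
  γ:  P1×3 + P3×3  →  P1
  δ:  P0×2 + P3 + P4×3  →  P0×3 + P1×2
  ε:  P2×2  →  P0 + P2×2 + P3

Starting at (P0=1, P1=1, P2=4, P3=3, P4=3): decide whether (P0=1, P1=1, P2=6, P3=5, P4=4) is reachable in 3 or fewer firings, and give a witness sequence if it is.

step 1: fire ε:  (P0=1, P1=1, P2=4, P3=3, P4=3) → (P0=2, P1=1, P2=4, P3=4, P4=3)
step 2: fire α:  (P0=2, P1=1, P2=4, P3=4, P4=3) → (P0=0, P1=1, P2=6, P3=4, P4=4)
step 3: fire ε:  (P0=0, P1=1, P2=6, P3=4, P4=4) → (P0=1, P1=1, P2=6, P3=5, P4=4)

YES — reachable via ⟨ε, α, ε⟩ (3 firings)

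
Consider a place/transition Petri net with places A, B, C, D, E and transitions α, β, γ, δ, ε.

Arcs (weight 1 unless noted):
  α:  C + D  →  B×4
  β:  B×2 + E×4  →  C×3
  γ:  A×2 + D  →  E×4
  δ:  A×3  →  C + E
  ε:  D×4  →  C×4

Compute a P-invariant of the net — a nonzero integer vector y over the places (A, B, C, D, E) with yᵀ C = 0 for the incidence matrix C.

Incidence matrix C (rows=places, cols=transitions):
        α    β    γ    δ    ε
    A   0    0   -2   -3    0
    B   4   -2    0    0    0
    C  -1    3    0    1    4
    D  -1    0   -1    0   -4
    E   0   -4    4    1    0

Candidate y = [1, 1, 2, 2, 1]; check y·C column-wise:
  col α: 1·0 + 1·4 + 2·-1 + 2·-1 + 1·0 = 0
  col β: 1·0 + 1·-2 + 2·3 + 2·0 + 1·-4 = 0
  col γ: 1·-2 + 1·0 + 2·0 + 2·-1 + 1·4 = 0
  col δ: 1·-3 + 1·0 + 2·1 + 2·0 + 1·1 = 0
  col ε: 1·0 + 1·0 + 2·4 + 2·-4 + 1·0 = 0

y = (A:1, B:1, C:2, D:2, E:1)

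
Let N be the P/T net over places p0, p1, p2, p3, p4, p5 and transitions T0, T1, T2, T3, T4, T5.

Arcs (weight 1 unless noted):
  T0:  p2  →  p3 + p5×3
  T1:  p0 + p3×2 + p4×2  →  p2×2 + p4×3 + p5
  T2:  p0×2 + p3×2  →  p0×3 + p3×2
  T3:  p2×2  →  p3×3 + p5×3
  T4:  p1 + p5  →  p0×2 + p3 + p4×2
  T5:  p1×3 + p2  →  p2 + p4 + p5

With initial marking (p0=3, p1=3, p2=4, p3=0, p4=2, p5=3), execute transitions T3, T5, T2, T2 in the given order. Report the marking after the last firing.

(p0=5, p1=0, p2=2, p3=3, p4=3, p5=7)

step 1: fire T3:  (p0=3, p1=3, p2=4, p3=0, p4=2, p5=3) → (p0=3, p1=3, p2=2, p3=3, p4=2, p5=6)
step 2: fire T5:  (p0=3, p1=3, p2=2, p3=3, p4=2, p5=6) → (p0=3, p1=0, p2=2, p3=3, p4=3, p5=7)
step 3: fire T2:  (p0=3, p1=0, p2=2, p3=3, p4=3, p5=7) → (p0=4, p1=0, p2=2, p3=3, p4=3, p5=7)
step 4: fire T2:  (p0=4, p1=0, p2=2, p3=3, p4=3, p5=7) → (p0=5, p1=0, p2=2, p3=3, p4=3, p5=7)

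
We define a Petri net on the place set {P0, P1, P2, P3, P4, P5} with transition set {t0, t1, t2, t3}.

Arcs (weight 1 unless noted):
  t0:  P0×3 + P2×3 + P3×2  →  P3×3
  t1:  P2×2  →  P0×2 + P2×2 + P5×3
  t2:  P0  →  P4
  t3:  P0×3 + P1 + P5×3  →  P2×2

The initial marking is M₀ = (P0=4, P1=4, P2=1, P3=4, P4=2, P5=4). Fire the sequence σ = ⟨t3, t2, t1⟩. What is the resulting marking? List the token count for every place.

step 1: fire t3:  (P0=4, P1=4, P2=1, P3=4, P4=2, P5=4) → (P0=1, P1=3, P2=3, P3=4, P4=2, P5=1)
step 2: fire t2:  (P0=1, P1=3, P2=3, P3=4, P4=2, P5=1) → (P0=0, P1=3, P2=3, P3=4, P4=3, P5=1)
step 3: fire t1:  (P0=0, P1=3, P2=3, P3=4, P4=3, P5=1) → (P0=2, P1=3, P2=3, P3=4, P4=3, P5=4)

(P0=2, P1=3, P2=3, P3=4, P4=3, P5=4)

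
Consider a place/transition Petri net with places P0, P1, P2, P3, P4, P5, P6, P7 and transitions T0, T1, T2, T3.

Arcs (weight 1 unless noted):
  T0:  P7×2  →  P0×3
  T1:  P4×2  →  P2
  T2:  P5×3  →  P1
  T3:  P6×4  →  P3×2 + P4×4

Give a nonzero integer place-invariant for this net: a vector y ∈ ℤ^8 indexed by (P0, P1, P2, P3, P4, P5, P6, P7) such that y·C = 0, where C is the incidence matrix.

Incidence matrix C (rows=places, cols=transitions):
       T0   T1   T2   T3
   P0   3    0    0    0
   P1   0    0    1    0
   P2   0    1    0    0
   P3   0    0    0    2
   P4   0   -2    0    4
   P5   0    0   -3    0
   P6   0    0    0   -4
   P7  -2    0    0    0

Candidate y = [0, 0, 2, -2, 1, 0, 0, 0]; check y·C column-wise:
  col T0: 0·3 + 2·0 + -2·0 + 1·0 + 0·-2 = 0
  col T1: 2·1 + -2·0 + 1·-2 = 0
  col T2: 0·1 + 2·0 + -2·0 + 1·0 + 0·-3 = 0
  col T3: 2·0 + -2·2 + 1·4 + 0·-4 = 0

y = (P0:0, P1:0, P2:2, P3:-2, P4:1, P5:0, P6:0, P7:0)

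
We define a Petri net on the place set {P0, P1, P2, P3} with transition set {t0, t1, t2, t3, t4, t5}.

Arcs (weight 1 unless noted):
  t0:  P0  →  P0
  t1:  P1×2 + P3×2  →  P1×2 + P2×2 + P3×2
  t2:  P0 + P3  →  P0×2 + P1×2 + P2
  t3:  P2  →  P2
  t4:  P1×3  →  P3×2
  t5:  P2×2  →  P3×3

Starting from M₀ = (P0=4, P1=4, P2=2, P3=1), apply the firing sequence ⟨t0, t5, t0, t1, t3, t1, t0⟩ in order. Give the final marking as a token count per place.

step 1: fire t0:  (P0=4, P1=4, P2=2, P3=1) → (P0=4, P1=4, P2=2, P3=1)
step 2: fire t5:  (P0=4, P1=4, P2=2, P3=1) → (P0=4, P1=4, P2=0, P3=4)
step 3: fire t0:  (P0=4, P1=4, P2=0, P3=4) → (P0=4, P1=4, P2=0, P3=4)
step 4: fire t1:  (P0=4, P1=4, P2=0, P3=4) → (P0=4, P1=4, P2=2, P3=4)
step 5: fire t3:  (P0=4, P1=4, P2=2, P3=4) → (P0=4, P1=4, P2=2, P3=4)
step 6: fire t1:  (P0=4, P1=4, P2=2, P3=4) → (P0=4, P1=4, P2=4, P3=4)
step 7: fire t0:  (P0=4, P1=4, P2=4, P3=4) → (P0=4, P1=4, P2=4, P3=4)

(P0=4, P1=4, P2=4, P3=4)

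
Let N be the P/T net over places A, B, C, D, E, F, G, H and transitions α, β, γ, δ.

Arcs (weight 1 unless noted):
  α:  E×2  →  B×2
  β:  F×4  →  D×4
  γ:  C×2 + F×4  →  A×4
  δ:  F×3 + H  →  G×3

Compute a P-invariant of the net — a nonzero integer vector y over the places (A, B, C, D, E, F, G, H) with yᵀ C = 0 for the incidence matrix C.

Incidence matrix C (rows=places, cols=transitions):
        α    β    γ    δ
    A   0    0    4    0
    B   2    0    0    0
    C   0    0   -2    0
    D   0    4    0    0
    E  -2    0    0    0
    F   0   -4   -4   -3
    G   0    0    0    3
    H   0    0    0   -1

Candidate y = [1, 0, 2, 0, 0, 0, 0, 0]; check y·C column-wise:
  col α: 1·0 + 0·2 + 2·0 + 0·-2 = 0
  col β: 1·0 + 2·0 + 0·4 + 0·-4 = 0
  col γ: 1·4 + 2·-2 + 0·-4 = 0
  col δ: 1·0 + 2·0 + 0·-3 + 0·3 + 0·-1 = 0

y = (A:1, B:0, C:2, D:0, E:0, F:0, G:0, H:0)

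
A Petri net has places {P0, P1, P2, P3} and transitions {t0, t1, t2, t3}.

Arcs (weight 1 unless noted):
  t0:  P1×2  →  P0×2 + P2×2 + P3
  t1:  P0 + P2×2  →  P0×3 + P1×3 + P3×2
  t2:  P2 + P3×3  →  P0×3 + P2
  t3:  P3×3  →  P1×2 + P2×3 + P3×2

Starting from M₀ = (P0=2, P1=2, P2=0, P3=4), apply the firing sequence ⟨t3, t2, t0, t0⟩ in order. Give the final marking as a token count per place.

step 1: fire t3:  (P0=2, P1=2, P2=0, P3=4) → (P0=2, P1=4, P2=3, P3=3)
step 2: fire t2:  (P0=2, P1=4, P2=3, P3=3) → (P0=5, P1=4, P2=3, P3=0)
step 3: fire t0:  (P0=5, P1=4, P2=3, P3=0) → (P0=7, P1=2, P2=5, P3=1)
step 4: fire t0:  (P0=7, P1=2, P2=5, P3=1) → (P0=9, P1=0, P2=7, P3=2)

(P0=9, P1=0, P2=7, P3=2)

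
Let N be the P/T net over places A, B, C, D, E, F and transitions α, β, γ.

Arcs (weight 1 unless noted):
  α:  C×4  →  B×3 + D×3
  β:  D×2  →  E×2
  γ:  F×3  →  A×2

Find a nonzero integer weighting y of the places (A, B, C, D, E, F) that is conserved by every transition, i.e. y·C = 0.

Incidence matrix C (rows=places, cols=transitions):
        α    β    γ
    A   0    0    2
    B   3    0    0
    C  -4    0    0
    D   3   -2    0
    E   0    2    0
    F   0    0   -3

Candidate y = [0, 4, 3, 0, 0, 0]; check y·C column-wise:
  col α: 4·3 + 3·-4 + 0·3 = 0
  col β: 4·0 + 3·0 + 0·-2 + 0·2 = 0
  col γ: 0·2 + 4·0 + 3·0 + 0·-3 = 0

y = (A:0, B:4, C:3, D:0, E:0, F:0)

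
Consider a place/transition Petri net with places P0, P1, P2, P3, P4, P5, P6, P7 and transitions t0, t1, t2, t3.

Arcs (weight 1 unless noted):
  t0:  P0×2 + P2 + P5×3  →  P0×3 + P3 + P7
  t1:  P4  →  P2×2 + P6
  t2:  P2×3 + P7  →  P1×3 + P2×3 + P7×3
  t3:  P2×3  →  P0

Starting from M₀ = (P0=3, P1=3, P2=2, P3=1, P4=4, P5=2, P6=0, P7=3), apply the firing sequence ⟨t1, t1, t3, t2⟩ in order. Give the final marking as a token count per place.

step 1: fire t1:  (P0=3, P1=3, P2=2, P3=1, P4=4, P5=2, P6=0, P7=3) → (P0=3, P1=3, P2=4, P3=1, P4=3, P5=2, P6=1, P7=3)
step 2: fire t1:  (P0=3, P1=3, P2=4, P3=1, P4=3, P5=2, P6=1, P7=3) → (P0=3, P1=3, P2=6, P3=1, P4=2, P5=2, P6=2, P7=3)
step 3: fire t3:  (P0=3, P1=3, P2=6, P3=1, P4=2, P5=2, P6=2, P7=3) → (P0=4, P1=3, P2=3, P3=1, P4=2, P5=2, P6=2, P7=3)
step 4: fire t2:  (P0=4, P1=3, P2=3, P3=1, P4=2, P5=2, P6=2, P7=3) → (P0=4, P1=6, P2=3, P3=1, P4=2, P5=2, P6=2, P7=5)

(P0=4, P1=6, P2=3, P3=1, P4=2, P5=2, P6=2, P7=5)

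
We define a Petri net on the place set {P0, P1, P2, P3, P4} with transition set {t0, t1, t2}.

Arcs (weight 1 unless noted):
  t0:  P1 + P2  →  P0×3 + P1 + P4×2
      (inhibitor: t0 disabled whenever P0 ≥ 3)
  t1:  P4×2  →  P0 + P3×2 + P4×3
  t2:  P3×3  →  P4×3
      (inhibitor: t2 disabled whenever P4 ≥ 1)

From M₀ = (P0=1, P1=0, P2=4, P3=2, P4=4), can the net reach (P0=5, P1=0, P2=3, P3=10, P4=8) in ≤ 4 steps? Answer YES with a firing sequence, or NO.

NO — not reachable within 4 firings

depth 0: 1 marking
depth 1: 2 markings reached so far
depth 2: 3 markings reached so far
depth 3: 4 markings reached so far
depth 4: 5 markings reached so far
target is not among the 5 markings reachable within 4 steps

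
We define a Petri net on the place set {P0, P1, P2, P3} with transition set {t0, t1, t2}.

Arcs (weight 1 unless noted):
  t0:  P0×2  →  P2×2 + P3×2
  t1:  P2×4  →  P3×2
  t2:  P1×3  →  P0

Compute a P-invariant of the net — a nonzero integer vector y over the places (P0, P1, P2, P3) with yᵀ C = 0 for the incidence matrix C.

y = (P0:3, P1:1, P2:1, P3:2)

Incidence matrix C (rows=places, cols=transitions):
       t0   t1   t2
   P0  -2    0    1
   P1   0    0   -3
   P2   2   -4    0
   P3   2    2    0

Candidate y = [3, 1, 1, 2]; check y·C column-wise:
  col t0: 3·-2 + 1·0 + 1·2 + 2·2 = 0
  col t1: 3·0 + 1·0 + 1·-4 + 2·2 = 0
  col t2: 3·1 + 1·-3 + 1·0 + 2·0 = 0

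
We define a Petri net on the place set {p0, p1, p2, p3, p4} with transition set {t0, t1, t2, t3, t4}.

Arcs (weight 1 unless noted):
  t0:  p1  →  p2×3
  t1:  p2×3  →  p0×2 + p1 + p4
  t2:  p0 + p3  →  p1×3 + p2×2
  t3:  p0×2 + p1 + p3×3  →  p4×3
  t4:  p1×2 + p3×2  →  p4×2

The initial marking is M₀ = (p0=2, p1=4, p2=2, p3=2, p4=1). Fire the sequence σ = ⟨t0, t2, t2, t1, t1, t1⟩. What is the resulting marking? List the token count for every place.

(p0=6, p1=12, p2=0, p3=0, p4=4)

step 1: fire t0:  (p0=2, p1=4, p2=2, p3=2, p4=1) → (p0=2, p1=3, p2=5, p3=2, p4=1)
step 2: fire t2:  (p0=2, p1=3, p2=5, p3=2, p4=1) → (p0=1, p1=6, p2=7, p3=1, p4=1)
step 3: fire t2:  (p0=1, p1=6, p2=7, p3=1, p4=1) → (p0=0, p1=9, p2=9, p3=0, p4=1)
step 4: fire t1:  (p0=0, p1=9, p2=9, p3=0, p4=1) → (p0=2, p1=10, p2=6, p3=0, p4=2)
step 5: fire t1:  (p0=2, p1=10, p2=6, p3=0, p4=2) → (p0=4, p1=11, p2=3, p3=0, p4=3)
step 6: fire t1:  (p0=4, p1=11, p2=3, p3=0, p4=3) → (p0=6, p1=12, p2=0, p3=0, p4=4)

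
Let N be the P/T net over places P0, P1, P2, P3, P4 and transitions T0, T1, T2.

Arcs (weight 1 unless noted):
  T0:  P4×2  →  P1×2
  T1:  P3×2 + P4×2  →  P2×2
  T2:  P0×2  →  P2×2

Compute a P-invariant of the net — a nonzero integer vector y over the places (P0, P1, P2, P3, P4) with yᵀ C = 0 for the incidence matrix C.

Incidence matrix C (rows=places, cols=transitions):
       T0   T1   T2
   P0   0    0   -2
   P1   2    0    0
   P2   0    2    2
   P3   0   -2    0
   P4  -2   -2    0

Candidate y = [1, 0, 1, 1, 0]; check y·C column-wise:
  col T0: 1·0 + 0·2 + 1·0 + 1·0 + 0·-2 = 0
  col T1: 1·0 + 1·2 + 1·-2 + 0·-2 = 0
  col T2: 1·-2 + 1·2 + 1·0 = 0

y = (P0:1, P1:0, P2:1, P3:1, P4:0)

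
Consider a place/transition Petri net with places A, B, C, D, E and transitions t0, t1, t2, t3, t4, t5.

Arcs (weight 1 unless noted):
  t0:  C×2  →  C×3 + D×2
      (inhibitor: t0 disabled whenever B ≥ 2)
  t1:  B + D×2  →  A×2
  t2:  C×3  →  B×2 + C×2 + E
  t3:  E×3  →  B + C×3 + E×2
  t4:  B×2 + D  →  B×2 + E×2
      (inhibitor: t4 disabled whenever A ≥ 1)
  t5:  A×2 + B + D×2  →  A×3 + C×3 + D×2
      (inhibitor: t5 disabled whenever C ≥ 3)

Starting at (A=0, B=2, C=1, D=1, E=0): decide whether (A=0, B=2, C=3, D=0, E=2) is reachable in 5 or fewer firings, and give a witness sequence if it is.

depth 0: 1 marking
depth 1: 2 markings reached so far
depth 2: 2 markings reached so far
(frontier empty at depth 2; search complete)
target is not among the 2 markings reachable within 5 steps

NO — not reachable within 5 firings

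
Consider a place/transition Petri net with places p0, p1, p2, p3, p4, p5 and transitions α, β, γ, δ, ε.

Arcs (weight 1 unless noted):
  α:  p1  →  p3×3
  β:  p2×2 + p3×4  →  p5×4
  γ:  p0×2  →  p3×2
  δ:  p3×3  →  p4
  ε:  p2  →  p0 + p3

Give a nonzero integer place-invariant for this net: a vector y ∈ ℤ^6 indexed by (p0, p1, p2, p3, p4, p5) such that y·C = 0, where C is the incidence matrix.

Incidence matrix C (rows=places, cols=transitions):
        α    β    γ    δ    ε
   p0   0    0   -2    0    1
   p1  -1    0    0    0    0
   p2   0   -2    0    0   -1
   p3   3   -4    2   -3    1
   p4   0    0    0    1    0
   p5   0    4    0    0    0

Candidate y = [1, 3, 2, 1, 3, 2]; check y·C column-wise:
  col α: 1·0 + 3·-1 + 2·0 + 1·3 + 3·0 + 2·0 = 0
  col β: 1·0 + 3·0 + 2·-2 + 1·-4 + 3·0 + 2·4 = 0
  col γ: 1·-2 + 3·0 + 2·0 + 1·2 + 3·0 + 2·0 = 0
  col δ: 1·0 + 3·0 + 2·0 + 1·-3 + 3·1 + 2·0 = 0
  col ε: 1·1 + 3·0 + 2·-1 + 1·1 + 3·0 + 2·0 = 0

y = (p0:1, p1:3, p2:2, p3:1, p4:3, p5:2)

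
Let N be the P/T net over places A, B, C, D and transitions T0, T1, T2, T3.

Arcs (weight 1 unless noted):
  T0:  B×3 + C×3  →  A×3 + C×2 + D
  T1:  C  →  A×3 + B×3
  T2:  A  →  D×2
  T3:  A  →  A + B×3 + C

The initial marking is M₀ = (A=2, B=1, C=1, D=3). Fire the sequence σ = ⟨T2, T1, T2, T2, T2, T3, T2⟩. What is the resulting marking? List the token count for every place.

step 1: fire T2:  (A=2, B=1, C=1, D=3) → (A=1, B=1, C=1, D=5)
step 2: fire T1:  (A=1, B=1, C=1, D=5) → (A=4, B=4, C=0, D=5)
step 3: fire T2:  (A=4, B=4, C=0, D=5) → (A=3, B=4, C=0, D=7)
step 4: fire T2:  (A=3, B=4, C=0, D=7) → (A=2, B=4, C=0, D=9)
step 5: fire T2:  (A=2, B=4, C=0, D=9) → (A=1, B=4, C=0, D=11)
step 6: fire T3:  (A=1, B=4, C=0, D=11) → (A=1, B=7, C=1, D=11)
step 7: fire T2:  (A=1, B=7, C=1, D=11) → (A=0, B=7, C=1, D=13)

(A=0, B=7, C=1, D=13)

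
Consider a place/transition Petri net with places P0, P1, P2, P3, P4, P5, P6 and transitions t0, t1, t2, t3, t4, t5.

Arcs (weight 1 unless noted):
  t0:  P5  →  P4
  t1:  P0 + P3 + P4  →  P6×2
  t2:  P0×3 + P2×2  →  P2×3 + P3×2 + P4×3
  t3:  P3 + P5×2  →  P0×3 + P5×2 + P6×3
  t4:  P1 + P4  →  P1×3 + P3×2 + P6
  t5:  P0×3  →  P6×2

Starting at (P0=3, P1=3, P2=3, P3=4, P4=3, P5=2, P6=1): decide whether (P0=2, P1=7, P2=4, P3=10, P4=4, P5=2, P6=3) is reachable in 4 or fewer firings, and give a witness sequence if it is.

depth 0: 1 marking
depth 1: 7 markings reached so far
depth 2: 23 markings reached so far
depth 3: 59 markings reached so far
depth 4: 120 markings reached so far
target is not among the 120 markings reachable within 4 steps

NO — not reachable within 4 firings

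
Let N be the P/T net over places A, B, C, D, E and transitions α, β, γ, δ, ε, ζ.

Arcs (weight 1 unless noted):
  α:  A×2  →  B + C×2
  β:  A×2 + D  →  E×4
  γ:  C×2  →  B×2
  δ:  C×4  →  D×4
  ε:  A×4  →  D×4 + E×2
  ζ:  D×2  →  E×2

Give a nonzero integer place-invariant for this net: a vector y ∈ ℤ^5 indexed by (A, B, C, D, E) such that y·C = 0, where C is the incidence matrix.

Incidence matrix C (rows=places, cols=transitions):
        α    β    γ    δ    ε    ζ
    A  -2   -2    0    0   -4    0
    B   1    0    2    0    0    0
    C   2    0   -2   -4    0    0
    D   0   -1    0    4    4   -2
    E   0    4    0    0    2    2

Candidate y = [3, 2, 2, 2, 2]; check y·C column-wise:
  col α: 3·-2 + 2·1 + 2·2 + 2·0 + 2·0 = 0
  col β: 3·-2 + 2·0 + 2·0 + 2·-1 + 2·4 = 0
  col γ: 3·0 + 2·2 + 2·-2 + 2·0 + 2·0 = 0
  col δ: 3·0 + 2·0 + 2·-4 + 2·4 + 2·0 = 0
  col ε: 3·-4 + 2·0 + 2·0 + 2·4 + 2·2 = 0
  col ζ: 3·0 + 2·0 + 2·0 + 2·-2 + 2·2 = 0

y = (A:3, B:2, C:2, D:2, E:2)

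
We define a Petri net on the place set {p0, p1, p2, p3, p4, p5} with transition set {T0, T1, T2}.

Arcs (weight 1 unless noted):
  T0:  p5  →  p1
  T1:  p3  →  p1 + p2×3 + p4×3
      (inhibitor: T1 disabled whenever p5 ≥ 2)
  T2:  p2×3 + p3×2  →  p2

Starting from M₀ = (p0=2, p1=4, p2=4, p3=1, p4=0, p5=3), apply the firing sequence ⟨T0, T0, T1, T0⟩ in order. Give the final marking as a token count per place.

step 1: fire T0:  (p0=2, p1=4, p2=4, p3=1, p4=0, p5=3) → (p0=2, p1=5, p2=4, p3=1, p4=0, p5=2)
step 2: fire T0:  (p0=2, p1=5, p2=4, p3=1, p4=0, p5=2) → (p0=2, p1=6, p2=4, p3=1, p4=0, p5=1)
step 3: fire T1:  (p0=2, p1=6, p2=4, p3=1, p4=0, p5=1) → (p0=2, p1=7, p2=7, p3=0, p4=3, p5=1)
step 4: fire T0:  (p0=2, p1=7, p2=7, p3=0, p4=3, p5=1) → (p0=2, p1=8, p2=7, p3=0, p4=3, p5=0)

(p0=2, p1=8, p2=7, p3=0, p4=3, p5=0)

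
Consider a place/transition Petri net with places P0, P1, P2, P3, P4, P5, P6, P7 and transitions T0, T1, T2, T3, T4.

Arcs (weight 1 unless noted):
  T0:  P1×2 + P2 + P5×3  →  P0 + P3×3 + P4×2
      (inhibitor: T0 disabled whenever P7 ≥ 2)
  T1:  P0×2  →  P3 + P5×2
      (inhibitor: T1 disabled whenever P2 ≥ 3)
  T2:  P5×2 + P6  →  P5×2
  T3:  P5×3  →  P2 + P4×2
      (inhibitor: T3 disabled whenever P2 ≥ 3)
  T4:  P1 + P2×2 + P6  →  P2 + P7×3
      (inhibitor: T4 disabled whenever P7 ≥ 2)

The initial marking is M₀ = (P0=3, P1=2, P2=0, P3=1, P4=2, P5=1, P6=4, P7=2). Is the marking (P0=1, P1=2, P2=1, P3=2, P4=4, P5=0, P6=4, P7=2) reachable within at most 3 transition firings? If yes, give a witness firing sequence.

YES — reachable via ⟨T1, T3⟩ (2 firings)

step 1: fire T1:  (P0=3, P1=2, P2=0, P3=1, P4=2, P5=1, P6=4, P7=2) → (P0=1, P1=2, P2=0, P3=2, P4=2, P5=3, P6=4, P7=2)
step 2: fire T3:  (P0=1, P1=2, P2=0, P3=2, P4=2, P5=3, P6=4, P7=2) → (P0=1, P1=2, P2=1, P3=2, P4=4, P5=0, P6=4, P7=2)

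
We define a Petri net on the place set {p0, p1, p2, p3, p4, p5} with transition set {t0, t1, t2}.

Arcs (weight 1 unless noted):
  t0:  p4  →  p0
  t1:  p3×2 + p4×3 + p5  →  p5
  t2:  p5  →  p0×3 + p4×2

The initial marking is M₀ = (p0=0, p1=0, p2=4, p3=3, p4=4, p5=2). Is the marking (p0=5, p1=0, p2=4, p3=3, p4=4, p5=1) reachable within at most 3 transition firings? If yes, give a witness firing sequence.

step 1: fire t0:  (p0=0, p1=0, p2=4, p3=3, p4=4, p5=2) → (p0=1, p1=0, p2=4, p3=3, p4=3, p5=2)
step 2: fire t0:  (p0=1, p1=0, p2=4, p3=3, p4=3, p5=2) → (p0=2, p1=0, p2=4, p3=3, p4=2, p5=2)
step 3: fire t2:  (p0=2, p1=0, p2=4, p3=3, p4=2, p5=2) → (p0=5, p1=0, p2=4, p3=3, p4=4, p5=1)

YES — reachable via ⟨t0, t0, t2⟩ (3 firings)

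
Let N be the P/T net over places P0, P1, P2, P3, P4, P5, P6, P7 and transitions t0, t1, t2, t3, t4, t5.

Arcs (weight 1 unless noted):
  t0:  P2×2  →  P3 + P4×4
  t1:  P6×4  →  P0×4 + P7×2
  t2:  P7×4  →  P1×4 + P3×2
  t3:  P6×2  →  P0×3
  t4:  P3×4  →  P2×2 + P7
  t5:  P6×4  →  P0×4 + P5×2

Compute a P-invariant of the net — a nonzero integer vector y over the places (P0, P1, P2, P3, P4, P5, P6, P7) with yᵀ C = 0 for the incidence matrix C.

y = (P0:0, P1:2, P2:-8, P3:-4, P4:-3, P5:0, P6:0, P7:0)

Incidence matrix C (rows=places, cols=transitions):
       t0   t1   t2   t3   t4   t5
   P0   0    4    0    3    0    4
   P1   0    0    4    0    0    0
   P2  -2    0    0    0    2    0
   P3   1    0    2    0   -4    0
   P4   4    0    0    0    0    0
   P5   0    0    0    0    0    2
   P6   0   -4    0   -2    0   -4
   P7   0    2   -4    0    1    0

Candidate y = [0, 2, -8, -4, -3, 0, 0, 0]; check y·C column-wise:
  col t0: 2·0 + -8·-2 + -4·1 + -3·4 = 0
  col t1: 0·4 + 2·0 + -8·0 + -4·0 + -3·0 + 0·-4 + 0·2 = 0
  col t2: 2·4 + -8·0 + -4·2 + -3·0 + 0·-4 = 0
  col t3: 0·3 + 2·0 + -8·0 + -4·0 + -3·0 + 0·-2 = 0
  col t4: 2·0 + -8·2 + -4·-4 + -3·0 + 0·1 = 0
  col t5: 0·4 + 2·0 + -8·0 + -4·0 + -3·0 + 0·2 + 0·-4 = 0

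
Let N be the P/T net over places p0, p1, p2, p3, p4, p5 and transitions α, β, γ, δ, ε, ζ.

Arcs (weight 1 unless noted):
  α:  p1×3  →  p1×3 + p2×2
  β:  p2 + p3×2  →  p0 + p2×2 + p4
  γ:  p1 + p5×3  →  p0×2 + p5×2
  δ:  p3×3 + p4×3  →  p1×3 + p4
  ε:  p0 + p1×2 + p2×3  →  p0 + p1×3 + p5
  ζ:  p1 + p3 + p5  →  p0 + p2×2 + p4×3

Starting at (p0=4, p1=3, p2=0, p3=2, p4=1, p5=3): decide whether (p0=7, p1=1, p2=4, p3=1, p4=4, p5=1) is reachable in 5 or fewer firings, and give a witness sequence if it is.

YES — reachable via ⟨α, γ, ζ⟩ (3 firings)

step 1: fire α:  (p0=4, p1=3, p2=0, p3=2, p4=1, p5=3) → (p0=4, p1=3, p2=2, p3=2, p4=1, p5=3)
step 2: fire γ:  (p0=4, p1=3, p2=2, p3=2, p4=1, p5=3) → (p0=6, p1=2, p2=2, p3=2, p4=1, p5=2)
step 3: fire ζ:  (p0=6, p1=2, p2=2, p3=2, p4=1, p5=2) → (p0=7, p1=1, p2=4, p3=1, p4=4, p5=1)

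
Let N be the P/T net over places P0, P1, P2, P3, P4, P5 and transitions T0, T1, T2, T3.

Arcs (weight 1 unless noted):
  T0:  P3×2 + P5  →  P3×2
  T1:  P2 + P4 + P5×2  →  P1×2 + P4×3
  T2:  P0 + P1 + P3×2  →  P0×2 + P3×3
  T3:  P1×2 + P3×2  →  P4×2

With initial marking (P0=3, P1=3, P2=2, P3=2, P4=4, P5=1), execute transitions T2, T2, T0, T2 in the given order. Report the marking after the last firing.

(P0=6, P1=0, P2=2, P3=5, P4=4, P5=0)

step 1: fire T2:  (P0=3, P1=3, P2=2, P3=2, P4=4, P5=1) → (P0=4, P1=2, P2=2, P3=3, P4=4, P5=1)
step 2: fire T2:  (P0=4, P1=2, P2=2, P3=3, P4=4, P5=1) → (P0=5, P1=1, P2=2, P3=4, P4=4, P5=1)
step 3: fire T0:  (P0=5, P1=1, P2=2, P3=4, P4=4, P5=1) → (P0=5, P1=1, P2=2, P3=4, P4=4, P5=0)
step 4: fire T2:  (P0=5, P1=1, P2=2, P3=4, P4=4, P5=0) → (P0=6, P1=0, P2=2, P3=5, P4=4, P5=0)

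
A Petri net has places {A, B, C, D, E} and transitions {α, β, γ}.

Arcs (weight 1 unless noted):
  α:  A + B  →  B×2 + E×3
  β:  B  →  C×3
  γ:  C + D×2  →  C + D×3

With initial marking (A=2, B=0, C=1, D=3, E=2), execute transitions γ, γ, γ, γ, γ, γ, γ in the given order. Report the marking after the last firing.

(A=2, B=0, C=1, D=10, E=2)

step 1: fire γ:  (A=2, B=0, C=1, D=3, E=2) → (A=2, B=0, C=1, D=4, E=2)
step 2: fire γ:  (A=2, B=0, C=1, D=4, E=2) → (A=2, B=0, C=1, D=5, E=2)
step 3: fire γ:  (A=2, B=0, C=1, D=5, E=2) → (A=2, B=0, C=1, D=6, E=2)
step 4: fire γ:  (A=2, B=0, C=1, D=6, E=2) → (A=2, B=0, C=1, D=7, E=2)
step 5: fire γ:  (A=2, B=0, C=1, D=7, E=2) → (A=2, B=0, C=1, D=8, E=2)
step 6: fire γ:  (A=2, B=0, C=1, D=8, E=2) → (A=2, B=0, C=1, D=9, E=2)
step 7: fire γ:  (A=2, B=0, C=1, D=9, E=2) → (A=2, B=0, C=1, D=10, E=2)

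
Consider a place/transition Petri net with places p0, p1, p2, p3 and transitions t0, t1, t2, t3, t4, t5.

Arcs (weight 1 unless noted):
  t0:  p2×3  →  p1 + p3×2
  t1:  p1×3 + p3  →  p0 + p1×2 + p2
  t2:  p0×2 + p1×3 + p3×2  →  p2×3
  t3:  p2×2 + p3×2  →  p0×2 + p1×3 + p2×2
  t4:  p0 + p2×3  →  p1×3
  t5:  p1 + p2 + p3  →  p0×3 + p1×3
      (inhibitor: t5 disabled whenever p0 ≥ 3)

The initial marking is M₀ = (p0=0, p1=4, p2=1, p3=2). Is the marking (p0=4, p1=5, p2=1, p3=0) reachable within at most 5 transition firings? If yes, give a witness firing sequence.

step 1: fire t1:  (p0=0, p1=4, p2=1, p3=2) → (p0=1, p1=3, p2=2, p3=1)
step 2: fire t5:  (p0=1, p1=3, p2=2, p3=1) → (p0=4, p1=5, p2=1, p3=0)

YES — reachable via ⟨t1, t5⟩ (2 firings)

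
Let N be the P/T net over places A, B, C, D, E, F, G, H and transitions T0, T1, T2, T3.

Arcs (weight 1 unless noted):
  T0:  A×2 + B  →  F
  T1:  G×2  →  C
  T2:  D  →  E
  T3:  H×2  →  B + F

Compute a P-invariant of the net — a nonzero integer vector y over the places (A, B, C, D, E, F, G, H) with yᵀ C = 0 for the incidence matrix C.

y = (A:0, B:0, C:0, D:1, E:1, F:0, G:0, H:0)

Incidence matrix C (rows=places, cols=transitions):
       T0   T1   T2   T3
    A  -2    0    0    0
    B  -1    0    0    1
    C   0    1    0    0
    D   0    0   -1    0
    E   0    0    1    0
    F   1    0    0    1
    G   0   -2    0    0
    H   0    0    0   -2

Candidate y = [0, 0, 0, 1, 1, 0, 0, 0]; check y·C column-wise:
  col T0: 0·-2 + 0·-1 + 1·0 + 1·0 + 0·1 = 0
  col T1: 0·1 + 1·0 + 1·0 + 0·-2 = 0
  col T2: 1·-1 + 1·1 = 0
  col T3: 0·1 + 1·0 + 1·0 + 0·1 + 0·-2 = 0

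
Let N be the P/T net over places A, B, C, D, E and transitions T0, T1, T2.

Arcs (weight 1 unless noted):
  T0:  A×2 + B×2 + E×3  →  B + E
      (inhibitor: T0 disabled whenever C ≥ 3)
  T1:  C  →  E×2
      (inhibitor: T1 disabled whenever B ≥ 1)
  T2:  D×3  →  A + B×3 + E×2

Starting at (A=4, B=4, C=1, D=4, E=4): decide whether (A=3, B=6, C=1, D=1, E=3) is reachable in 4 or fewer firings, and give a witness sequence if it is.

depth 0: 1 marking
depth 1: 3 markings reached so far
depth 2: 4 markings reached so far
depth 3: 5 markings reached so far
depth 4: 5 markings reached so far
(frontier empty at depth 4; search complete)
target is not among the 5 markings reachable within 4 steps

NO — not reachable within 4 firings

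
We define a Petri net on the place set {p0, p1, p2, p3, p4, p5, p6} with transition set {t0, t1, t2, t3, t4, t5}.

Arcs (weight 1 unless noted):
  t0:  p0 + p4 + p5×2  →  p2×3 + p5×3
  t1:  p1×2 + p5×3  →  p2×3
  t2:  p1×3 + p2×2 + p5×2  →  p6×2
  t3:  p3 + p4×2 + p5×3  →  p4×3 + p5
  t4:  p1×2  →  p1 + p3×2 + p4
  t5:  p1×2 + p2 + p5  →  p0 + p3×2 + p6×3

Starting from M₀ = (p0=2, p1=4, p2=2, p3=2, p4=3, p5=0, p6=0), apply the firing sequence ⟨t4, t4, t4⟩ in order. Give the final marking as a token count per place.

step 1: fire t4:  (p0=2, p1=4, p2=2, p3=2, p4=3, p5=0, p6=0) → (p0=2, p1=3, p2=2, p3=4, p4=4, p5=0, p6=0)
step 2: fire t4:  (p0=2, p1=3, p2=2, p3=4, p4=4, p5=0, p6=0) → (p0=2, p1=2, p2=2, p3=6, p4=5, p5=0, p6=0)
step 3: fire t4:  (p0=2, p1=2, p2=2, p3=6, p4=5, p5=0, p6=0) → (p0=2, p1=1, p2=2, p3=8, p4=6, p5=0, p6=0)

(p0=2, p1=1, p2=2, p3=8, p4=6, p5=0, p6=0)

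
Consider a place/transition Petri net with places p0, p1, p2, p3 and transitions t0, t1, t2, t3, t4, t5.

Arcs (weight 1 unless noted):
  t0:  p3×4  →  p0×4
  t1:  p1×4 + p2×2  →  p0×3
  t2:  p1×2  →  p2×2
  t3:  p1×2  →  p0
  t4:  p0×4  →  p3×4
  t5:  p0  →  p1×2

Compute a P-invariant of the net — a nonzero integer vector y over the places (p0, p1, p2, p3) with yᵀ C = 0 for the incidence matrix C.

Incidence matrix C (rows=places, cols=transitions):
       t0   t1   t2   t3   t4   t5
   p0   4    3    0    1   -4   -1
   p1   0   -4   -2   -2    0    2
   p2   0   -2    2    0    0    0
   p3  -4    0    0    0    4    0

Candidate y = [2, 1, 1, 2]; check y·C column-wise:
  col t0: 2·4 + 1·0 + 1·0 + 2·-4 = 0
  col t1: 2·3 + 1·-4 + 1·-2 + 2·0 = 0
  col t2: 2·0 + 1·-2 + 1·2 + 2·0 = 0
  col t3: 2·1 + 1·-2 + 1·0 + 2·0 = 0
  col t4: 2·-4 + 1·0 + 1·0 + 2·4 = 0
  col t5: 2·-1 + 1·2 + 1·0 + 2·0 = 0

y = (p0:2, p1:1, p2:1, p3:2)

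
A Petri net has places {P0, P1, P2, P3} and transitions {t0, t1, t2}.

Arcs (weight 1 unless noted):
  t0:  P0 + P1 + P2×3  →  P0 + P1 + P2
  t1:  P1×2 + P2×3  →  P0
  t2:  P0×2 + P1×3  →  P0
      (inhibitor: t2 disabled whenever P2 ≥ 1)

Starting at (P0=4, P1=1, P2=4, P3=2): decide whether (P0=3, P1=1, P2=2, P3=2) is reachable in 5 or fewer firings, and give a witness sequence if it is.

NO — not reachable within 5 firings

depth 0: 1 marking
depth 1: 2 markings reached so far
depth 2: 2 markings reached so far
(frontier empty at depth 2; search complete)
target is not among the 2 markings reachable within 5 steps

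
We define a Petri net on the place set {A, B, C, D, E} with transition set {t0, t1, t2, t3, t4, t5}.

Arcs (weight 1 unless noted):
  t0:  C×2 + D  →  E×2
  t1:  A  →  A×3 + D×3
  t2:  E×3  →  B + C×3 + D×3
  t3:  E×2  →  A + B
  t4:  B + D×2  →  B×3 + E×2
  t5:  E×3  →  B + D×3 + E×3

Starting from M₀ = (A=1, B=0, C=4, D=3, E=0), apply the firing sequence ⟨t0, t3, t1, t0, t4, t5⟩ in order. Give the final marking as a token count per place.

(A=4, B=4, C=0, D=5, E=4)

step 1: fire t0:  (A=1, B=0, C=4, D=3, E=0) → (A=1, B=0, C=2, D=2, E=2)
step 2: fire t3:  (A=1, B=0, C=2, D=2, E=2) → (A=2, B=1, C=2, D=2, E=0)
step 3: fire t1:  (A=2, B=1, C=2, D=2, E=0) → (A=4, B=1, C=2, D=5, E=0)
step 4: fire t0:  (A=4, B=1, C=2, D=5, E=0) → (A=4, B=1, C=0, D=4, E=2)
step 5: fire t4:  (A=4, B=1, C=0, D=4, E=2) → (A=4, B=3, C=0, D=2, E=4)
step 6: fire t5:  (A=4, B=3, C=0, D=2, E=4) → (A=4, B=4, C=0, D=5, E=4)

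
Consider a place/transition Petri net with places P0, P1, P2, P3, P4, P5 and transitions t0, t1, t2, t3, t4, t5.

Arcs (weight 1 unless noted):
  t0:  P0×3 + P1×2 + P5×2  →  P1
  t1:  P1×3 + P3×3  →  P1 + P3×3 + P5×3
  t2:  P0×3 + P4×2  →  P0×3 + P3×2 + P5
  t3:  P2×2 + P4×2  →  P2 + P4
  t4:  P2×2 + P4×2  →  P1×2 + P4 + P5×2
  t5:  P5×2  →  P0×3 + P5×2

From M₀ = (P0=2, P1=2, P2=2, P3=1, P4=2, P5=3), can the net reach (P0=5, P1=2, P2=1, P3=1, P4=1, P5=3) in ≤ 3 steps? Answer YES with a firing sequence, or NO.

step 1: fire t3:  (P0=2, P1=2, P2=2, P3=1, P4=2, P5=3) → (P0=2, P1=2, P2=1, P3=1, P4=1, P5=3)
step 2: fire t5:  (P0=2, P1=2, P2=1, P3=1, P4=1, P5=3) → (P0=5, P1=2, P2=1, P3=1, P4=1, P5=3)

YES — reachable via ⟨t3, t5⟩ (2 firings)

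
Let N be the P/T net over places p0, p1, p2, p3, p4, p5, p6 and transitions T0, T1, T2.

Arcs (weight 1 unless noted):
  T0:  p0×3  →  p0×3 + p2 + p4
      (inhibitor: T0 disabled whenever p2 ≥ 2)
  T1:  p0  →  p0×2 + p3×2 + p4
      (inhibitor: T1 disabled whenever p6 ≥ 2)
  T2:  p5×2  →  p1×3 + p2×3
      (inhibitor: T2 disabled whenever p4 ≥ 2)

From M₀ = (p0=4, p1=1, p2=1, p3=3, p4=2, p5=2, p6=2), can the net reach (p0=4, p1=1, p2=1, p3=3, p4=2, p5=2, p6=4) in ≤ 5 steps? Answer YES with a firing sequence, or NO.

NO — not reachable within 5 firings

depth 0: 1 marking
depth 1: 2 markings reached so far
depth 2: 2 markings reached so far
(frontier empty at depth 2; search complete)
target is not among the 2 markings reachable within 5 steps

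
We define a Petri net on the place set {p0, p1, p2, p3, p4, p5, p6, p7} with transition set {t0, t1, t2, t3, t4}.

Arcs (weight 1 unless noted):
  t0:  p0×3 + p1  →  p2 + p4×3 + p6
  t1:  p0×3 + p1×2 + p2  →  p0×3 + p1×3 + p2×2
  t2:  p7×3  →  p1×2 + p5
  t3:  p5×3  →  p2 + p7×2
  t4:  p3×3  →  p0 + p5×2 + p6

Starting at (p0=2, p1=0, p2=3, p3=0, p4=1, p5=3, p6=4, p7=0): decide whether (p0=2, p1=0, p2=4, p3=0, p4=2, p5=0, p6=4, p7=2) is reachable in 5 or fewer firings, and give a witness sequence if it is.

depth 0: 1 marking
depth 1: 2 markings reached so far
depth 2: 2 markings reached so far
(frontier empty at depth 2; search complete)
target is not among the 2 markings reachable within 5 steps

NO — not reachable within 5 firings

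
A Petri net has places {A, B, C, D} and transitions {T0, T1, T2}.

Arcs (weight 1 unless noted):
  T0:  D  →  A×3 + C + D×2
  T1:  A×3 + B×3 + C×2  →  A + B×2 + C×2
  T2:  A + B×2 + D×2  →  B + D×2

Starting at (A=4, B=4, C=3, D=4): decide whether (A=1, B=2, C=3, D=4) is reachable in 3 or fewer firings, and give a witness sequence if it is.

YES — reachable via ⟨T1, T2⟩ (2 firings)

step 1: fire T1:  (A=4, B=4, C=3, D=4) → (A=2, B=3, C=3, D=4)
step 2: fire T2:  (A=2, B=3, C=3, D=4) → (A=1, B=2, C=3, D=4)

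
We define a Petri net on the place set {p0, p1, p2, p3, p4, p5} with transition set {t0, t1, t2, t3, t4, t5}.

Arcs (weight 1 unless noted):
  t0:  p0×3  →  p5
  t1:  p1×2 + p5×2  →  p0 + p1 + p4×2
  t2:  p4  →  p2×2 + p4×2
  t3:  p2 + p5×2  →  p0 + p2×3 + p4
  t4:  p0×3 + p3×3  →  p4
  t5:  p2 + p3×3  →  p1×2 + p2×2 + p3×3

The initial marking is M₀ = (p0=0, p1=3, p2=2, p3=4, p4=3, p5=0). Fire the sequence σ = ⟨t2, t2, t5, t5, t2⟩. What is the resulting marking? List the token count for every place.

step 1: fire t2:  (p0=0, p1=3, p2=2, p3=4, p4=3, p5=0) → (p0=0, p1=3, p2=4, p3=4, p4=4, p5=0)
step 2: fire t2:  (p0=0, p1=3, p2=4, p3=4, p4=4, p5=0) → (p0=0, p1=3, p2=6, p3=4, p4=5, p5=0)
step 3: fire t5:  (p0=0, p1=3, p2=6, p3=4, p4=5, p5=0) → (p0=0, p1=5, p2=7, p3=4, p4=5, p5=0)
step 4: fire t5:  (p0=0, p1=5, p2=7, p3=4, p4=5, p5=0) → (p0=0, p1=7, p2=8, p3=4, p4=5, p5=0)
step 5: fire t2:  (p0=0, p1=7, p2=8, p3=4, p4=5, p5=0) → (p0=0, p1=7, p2=10, p3=4, p4=6, p5=0)

(p0=0, p1=7, p2=10, p3=4, p4=6, p5=0)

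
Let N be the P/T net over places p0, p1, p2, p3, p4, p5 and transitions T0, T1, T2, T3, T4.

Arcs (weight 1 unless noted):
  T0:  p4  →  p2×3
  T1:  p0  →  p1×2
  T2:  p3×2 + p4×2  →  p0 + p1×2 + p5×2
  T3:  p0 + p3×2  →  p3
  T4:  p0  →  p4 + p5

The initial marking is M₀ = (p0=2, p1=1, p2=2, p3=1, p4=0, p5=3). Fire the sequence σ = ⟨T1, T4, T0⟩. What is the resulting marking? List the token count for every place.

step 1: fire T1:  (p0=2, p1=1, p2=2, p3=1, p4=0, p5=3) → (p0=1, p1=3, p2=2, p3=1, p4=0, p5=3)
step 2: fire T4:  (p0=1, p1=3, p2=2, p3=1, p4=0, p5=3) → (p0=0, p1=3, p2=2, p3=1, p4=1, p5=4)
step 3: fire T0:  (p0=0, p1=3, p2=2, p3=1, p4=1, p5=4) → (p0=0, p1=3, p2=5, p3=1, p4=0, p5=4)

(p0=0, p1=3, p2=5, p3=1, p4=0, p5=4)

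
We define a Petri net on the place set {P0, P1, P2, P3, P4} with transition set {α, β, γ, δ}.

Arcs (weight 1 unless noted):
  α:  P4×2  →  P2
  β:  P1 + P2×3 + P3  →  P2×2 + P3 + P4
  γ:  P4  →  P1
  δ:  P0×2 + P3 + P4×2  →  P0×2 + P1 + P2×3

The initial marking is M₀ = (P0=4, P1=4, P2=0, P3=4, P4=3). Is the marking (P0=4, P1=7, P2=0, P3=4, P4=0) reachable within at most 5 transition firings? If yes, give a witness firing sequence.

YES — reachable via ⟨γ, γ, γ⟩ (3 firings)

step 1: fire γ:  (P0=4, P1=4, P2=0, P3=4, P4=3) → (P0=4, P1=5, P2=0, P3=4, P4=2)
step 2: fire γ:  (P0=4, P1=5, P2=0, P3=4, P4=2) → (P0=4, P1=6, P2=0, P3=4, P4=1)
step 3: fire γ:  (P0=4, P1=6, P2=0, P3=4, P4=1) → (P0=4, P1=7, P2=0, P3=4, P4=0)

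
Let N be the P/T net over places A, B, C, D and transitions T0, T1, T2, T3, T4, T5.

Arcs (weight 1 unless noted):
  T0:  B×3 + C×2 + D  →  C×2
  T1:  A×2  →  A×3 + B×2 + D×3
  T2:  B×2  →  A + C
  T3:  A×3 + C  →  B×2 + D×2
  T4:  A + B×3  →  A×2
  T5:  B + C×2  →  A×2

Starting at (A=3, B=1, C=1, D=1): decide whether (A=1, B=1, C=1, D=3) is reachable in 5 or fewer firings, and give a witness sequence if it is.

YES — reachable via ⟨T3, T2⟩ (2 firings)

step 1: fire T3:  (A=3, B=1, C=1, D=1) → (A=0, B=3, C=0, D=3)
step 2: fire T2:  (A=0, B=3, C=0, D=3) → (A=1, B=1, C=1, D=3)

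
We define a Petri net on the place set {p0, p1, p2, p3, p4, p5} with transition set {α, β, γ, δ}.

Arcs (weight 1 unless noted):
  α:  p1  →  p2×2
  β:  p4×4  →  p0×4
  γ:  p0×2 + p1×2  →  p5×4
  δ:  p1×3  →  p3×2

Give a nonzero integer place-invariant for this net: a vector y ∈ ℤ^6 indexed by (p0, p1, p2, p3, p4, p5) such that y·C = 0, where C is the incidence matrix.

Incidence matrix C (rows=places, cols=transitions):
        α    β    γ    δ
   p0   0    4   -2    0
   p1  -1    0   -2   -3
   p2   2    0    0    0
   p3   0    0    0    2
   p4   0   -4    0    0
   p5   0    0    4    0

Candidate y = [2, -2, -1, -3, 2, 0]; check y·C column-wise:
  col α: 2·0 + -2·-1 + -1·2 + -3·0 + 2·0 = 0
  col β: 2·4 + -2·0 + -1·0 + -3·0 + 2·-4 = 0
  col γ: 2·-2 + -2·-2 + -1·0 + -3·0 + 2·0 + 0·4 = 0
  col δ: 2·0 + -2·-3 + -1·0 + -3·2 + 2·0 = 0

y = (p0:2, p1:-2, p2:-1, p3:-3, p4:2, p5:0)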